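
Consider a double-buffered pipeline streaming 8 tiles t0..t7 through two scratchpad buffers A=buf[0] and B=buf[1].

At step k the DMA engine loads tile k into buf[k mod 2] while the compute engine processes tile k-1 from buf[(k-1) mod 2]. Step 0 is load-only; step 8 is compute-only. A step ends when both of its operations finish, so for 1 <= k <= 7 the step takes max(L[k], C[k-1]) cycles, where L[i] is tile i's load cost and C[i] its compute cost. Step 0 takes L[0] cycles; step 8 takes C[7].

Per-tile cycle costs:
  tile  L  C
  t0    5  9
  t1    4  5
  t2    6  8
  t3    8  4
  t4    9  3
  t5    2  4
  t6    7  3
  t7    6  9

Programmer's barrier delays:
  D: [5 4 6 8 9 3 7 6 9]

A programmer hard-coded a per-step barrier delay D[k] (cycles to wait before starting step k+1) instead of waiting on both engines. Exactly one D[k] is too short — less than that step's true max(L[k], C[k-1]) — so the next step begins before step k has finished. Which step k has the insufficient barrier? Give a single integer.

hazard at step 1

step 0: need L[0]=5 = 5; D[0]=5 ok
step 1: need max(L[1]=4,C[0]=9) = 9; D[1]=4 SHORT
step 2: need max(L[2]=6,C[1]=5) = 6; D[2]=6 ok
step 3: need max(L[3]=8,C[2]=8) = 8; D[3]=8 ok
step 4: need max(L[4]=9,C[3]=4) = 9; D[4]=9 ok
step 5: need max(L[5]=2,C[4]=3) = 3; D[5]=3 ok
step 6: need max(L[6]=7,C[5]=4) = 7; D[6]=7 ok
step 7: need max(L[7]=6,C[6]=3) = 6; D[7]=6 ok
step 8: need C[7]=9 = 9; D[8]=9 ok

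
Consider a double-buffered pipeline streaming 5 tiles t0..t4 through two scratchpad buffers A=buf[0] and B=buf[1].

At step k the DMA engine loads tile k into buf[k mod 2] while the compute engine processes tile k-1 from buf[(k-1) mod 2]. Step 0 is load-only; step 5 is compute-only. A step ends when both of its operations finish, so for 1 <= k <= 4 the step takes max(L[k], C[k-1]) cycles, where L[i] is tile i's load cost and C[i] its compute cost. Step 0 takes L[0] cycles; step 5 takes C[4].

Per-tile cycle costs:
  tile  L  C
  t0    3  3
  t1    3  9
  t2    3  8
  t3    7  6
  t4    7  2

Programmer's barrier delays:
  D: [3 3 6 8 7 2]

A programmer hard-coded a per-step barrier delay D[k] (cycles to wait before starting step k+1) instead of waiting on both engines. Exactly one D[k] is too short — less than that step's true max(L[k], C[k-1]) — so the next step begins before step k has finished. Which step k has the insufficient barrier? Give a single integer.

[0] required=L[0]=3=3 vs D=3 ok
[1] required=max(L[1]=3,C[0]=3)=3 vs D=3 ok
[2] required=max(L[2]=3,C[1]=9)=9 vs D=6 SHORT
[3] required=max(L[3]=7,C[2]=8)=8 vs D=8 ok
[4] required=max(L[4]=7,C[3]=6)=7 vs D=7 ok
[5] required=C[4]=2=2 vs D=2 ok

hazard at step 2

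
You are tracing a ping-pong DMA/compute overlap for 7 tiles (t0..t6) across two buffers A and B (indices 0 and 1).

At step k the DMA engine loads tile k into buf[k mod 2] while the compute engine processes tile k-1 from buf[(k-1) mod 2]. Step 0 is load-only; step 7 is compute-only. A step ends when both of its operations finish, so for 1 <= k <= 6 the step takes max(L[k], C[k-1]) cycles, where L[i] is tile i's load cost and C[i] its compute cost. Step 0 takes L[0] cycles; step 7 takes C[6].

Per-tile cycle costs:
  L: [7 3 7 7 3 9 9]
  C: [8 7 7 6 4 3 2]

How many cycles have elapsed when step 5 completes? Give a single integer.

end_cycle[5] = 44

[0] DMA t0→A (7c) ∥ CU idle ⇒ 7c, clock 7
[1] DMA t1→B (3c) ∥ CU A:t0 (8c) ⇒ 8c, clock 15
[2] DMA t2→A (7c) ∥ CU B:t1 (7c) ⇒ 7c, clock 22
[3] DMA t3→B (7c) ∥ CU A:t2 (7c) ⇒ 7c, clock 29
[4] DMA t4→A (3c) ∥ CU B:t3 (6c) ⇒ 6c, clock 35
[5] DMA t5→B (9c) ∥ CU A:t4 (4c) ⇒ 9c, clock 44
[6] DMA t6→A (9c) ∥ CU B:t5 (3c) ⇒ 9c, clock 53
[7] DMA idle ∥ CU A:t6 (2c) ⇒ 2c, clock 55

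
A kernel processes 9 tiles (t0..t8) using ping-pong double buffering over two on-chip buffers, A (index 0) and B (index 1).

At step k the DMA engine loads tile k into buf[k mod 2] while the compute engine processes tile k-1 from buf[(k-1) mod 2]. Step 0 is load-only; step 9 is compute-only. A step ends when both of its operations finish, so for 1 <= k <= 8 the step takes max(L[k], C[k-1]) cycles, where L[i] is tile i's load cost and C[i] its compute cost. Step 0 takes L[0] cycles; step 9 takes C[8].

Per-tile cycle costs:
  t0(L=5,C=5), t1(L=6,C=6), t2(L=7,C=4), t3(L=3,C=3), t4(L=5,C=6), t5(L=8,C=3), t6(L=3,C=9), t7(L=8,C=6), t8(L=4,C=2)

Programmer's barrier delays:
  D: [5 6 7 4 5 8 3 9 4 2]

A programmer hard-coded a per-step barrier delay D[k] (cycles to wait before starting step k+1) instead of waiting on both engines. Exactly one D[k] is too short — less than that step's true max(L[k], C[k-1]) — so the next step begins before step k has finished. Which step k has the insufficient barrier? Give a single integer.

hazard at step 8

k=0 barrier L[0]=5→5c, D[0]=5 ok
k=1 barrier max(L[1]=6,C[0]=5)→6c, D[1]=6 ok
k=2 barrier max(L[2]=7,C[1]=6)→7c, D[2]=7 ok
k=3 barrier max(L[3]=3,C[2]=4)→4c, D[3]=4 ok
k=4 barrier max(L[4]=5,C[3]=3)→5c, D[4]=5 ok
k=5 barrier max(L[5]=8,C[4]=6)→8c, D[5]=8 ok
k=6 barrier max(L[6]=3,C[5]=3)→3c, D[6]=3 ok
k=7 barrier max(L[7]=8,C[6]=9)→9c, D[7]=9 ok
k=8 barrier max(L[8]=4,C[7]=6)→6c, D[8]=4 SHORT
k=9 barrier C[8]=2→2c, D[9]=2 ok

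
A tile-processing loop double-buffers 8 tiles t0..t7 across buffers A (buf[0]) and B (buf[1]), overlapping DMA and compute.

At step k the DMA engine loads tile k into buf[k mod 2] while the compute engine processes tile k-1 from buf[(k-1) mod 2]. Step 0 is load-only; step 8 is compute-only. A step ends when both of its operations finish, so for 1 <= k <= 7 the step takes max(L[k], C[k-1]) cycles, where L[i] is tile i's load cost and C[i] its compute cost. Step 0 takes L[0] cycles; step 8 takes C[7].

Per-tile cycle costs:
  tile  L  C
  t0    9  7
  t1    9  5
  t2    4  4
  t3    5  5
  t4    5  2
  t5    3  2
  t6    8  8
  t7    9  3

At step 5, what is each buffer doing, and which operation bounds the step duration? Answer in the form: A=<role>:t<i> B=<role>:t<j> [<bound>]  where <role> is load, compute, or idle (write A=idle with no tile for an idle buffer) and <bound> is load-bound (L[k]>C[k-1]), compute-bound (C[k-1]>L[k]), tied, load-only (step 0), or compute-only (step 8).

  0. 9=9c; end=9; A:t0 B:-
  1. max(9,7)=9c; end=18; A:t0 B:t1
  2. max(4,5)=5c; end=23; A:t2 B:t1
  3. max(5,4)=5c; end=28; A:t2 B:t3
  4. max(5,5)=5c; end=33; A:t4 B:t3
  5. max(3,2)=3c; end=36; A:t4 B:t5
  6. max(8,2)=8c; end=44; A:t6 B:t5
  7. max(9,8)=9c; end=53; A:t6 B:t7
  8. 3=3c; end=56; A:t6 B:t7

step 5: A=compute:t4 B=load:t5 [load-bound]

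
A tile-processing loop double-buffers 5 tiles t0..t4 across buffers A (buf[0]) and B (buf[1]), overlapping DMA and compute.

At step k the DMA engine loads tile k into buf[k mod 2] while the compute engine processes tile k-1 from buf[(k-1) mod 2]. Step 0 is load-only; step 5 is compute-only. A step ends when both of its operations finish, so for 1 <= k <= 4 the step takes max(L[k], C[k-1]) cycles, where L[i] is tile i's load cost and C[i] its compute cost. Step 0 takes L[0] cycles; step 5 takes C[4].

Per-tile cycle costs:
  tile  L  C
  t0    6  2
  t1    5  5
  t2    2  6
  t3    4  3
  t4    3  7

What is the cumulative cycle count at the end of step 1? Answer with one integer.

  0. 6=6c; end=6; A:t0 B:-
  1. max(5,2)=5c; end=11; A:t0 B:t1
  2. max(2,5)=5c; end=16; A:t2 B:t1
  3. max(4,6)=6c; end=22; A:t2 B:t3
  4. max(3,3)=3c; end=25; A:t4 B:t3
  5. 7=7c; end=32; A:t4 B:t3

end_cycle[1] = 11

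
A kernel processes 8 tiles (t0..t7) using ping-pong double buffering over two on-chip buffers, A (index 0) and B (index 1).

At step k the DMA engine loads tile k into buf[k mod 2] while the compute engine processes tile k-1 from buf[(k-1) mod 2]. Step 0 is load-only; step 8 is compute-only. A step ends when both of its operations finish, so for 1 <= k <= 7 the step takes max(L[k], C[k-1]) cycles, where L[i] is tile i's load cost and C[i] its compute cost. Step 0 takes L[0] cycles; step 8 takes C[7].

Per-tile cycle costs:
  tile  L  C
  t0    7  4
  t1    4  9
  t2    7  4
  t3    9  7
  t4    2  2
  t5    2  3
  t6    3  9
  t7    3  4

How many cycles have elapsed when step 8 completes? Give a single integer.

end_cycle[8] = 54

[0] DMA t0→A (7c) ∥ CU idle ⇒ 7c, clock 7
[1] DMA t1→B (4c) ∥ CU A:t0 (4c) ⇒ 4c, clock 11
[2] DMA t2→A (7c) ∥ CU B:t1 (9c) ⇒ 9c, clock 20
[3] DMA t3→B (9c) ∥ CU A:t2 (4c) ⇒ 9c, clock 29
[4] DMA t4→A (2c) ∥ CU B:t3 (7c) ⇒ 7c, clock 36
[5] DMA t5→B (2c) ∥ CU A:t4 (2c) ⇒ 2c, clock 38
[6] DMA t6→A (3c) ∥ CU B:t5 (3c) ⇒ 3c, clock 41
[7] DMA t7→B (3c) ∥ CU A:t6 (9c) ⇒ 9c, clock 50
[8] DMA idle ∥ CU B:t7 (4c) ⇒ 4c, clock 54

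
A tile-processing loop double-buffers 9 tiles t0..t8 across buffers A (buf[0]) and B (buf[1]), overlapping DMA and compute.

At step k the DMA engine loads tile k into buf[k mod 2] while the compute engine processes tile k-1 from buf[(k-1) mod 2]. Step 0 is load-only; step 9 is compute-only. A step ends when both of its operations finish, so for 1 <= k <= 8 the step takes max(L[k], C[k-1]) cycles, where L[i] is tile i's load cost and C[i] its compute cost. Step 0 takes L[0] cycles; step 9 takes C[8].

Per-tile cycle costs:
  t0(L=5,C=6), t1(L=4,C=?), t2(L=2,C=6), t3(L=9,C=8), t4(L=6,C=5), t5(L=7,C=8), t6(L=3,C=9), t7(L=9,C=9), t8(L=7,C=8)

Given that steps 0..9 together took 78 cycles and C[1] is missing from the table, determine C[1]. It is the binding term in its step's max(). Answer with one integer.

step 0: dur = L[0]=5 = 5
step 1: dur = max(L[1]=4, C[0]=6) = 6
step 2: dur = max(L[2]=2, C[1]=?) = C[1]  (unknown; binding)
step 3: dur = max(L[3]=9, C[2]=6) = 9
step 4: dur = max(L[4]=6, C[3]=8) = 8
step 5: dur = max(L[5]=7, C[4]=5) = 7
step 6: dur = max(L[6]=3, C[5]=8) = 8
step 7: dur = max(L[7]=9, C[6]=9) = 9
step 8: dur = max(L[8]=7, C[7]=9) = 9
step 9: dur = C[8]=8 = 8
sum of known step durations = 69
dur[2] = total - known = 78 - 69 = 9
C[1] is the binding max in step 2, so C[1] = dur[2] = 9

C[1] = 9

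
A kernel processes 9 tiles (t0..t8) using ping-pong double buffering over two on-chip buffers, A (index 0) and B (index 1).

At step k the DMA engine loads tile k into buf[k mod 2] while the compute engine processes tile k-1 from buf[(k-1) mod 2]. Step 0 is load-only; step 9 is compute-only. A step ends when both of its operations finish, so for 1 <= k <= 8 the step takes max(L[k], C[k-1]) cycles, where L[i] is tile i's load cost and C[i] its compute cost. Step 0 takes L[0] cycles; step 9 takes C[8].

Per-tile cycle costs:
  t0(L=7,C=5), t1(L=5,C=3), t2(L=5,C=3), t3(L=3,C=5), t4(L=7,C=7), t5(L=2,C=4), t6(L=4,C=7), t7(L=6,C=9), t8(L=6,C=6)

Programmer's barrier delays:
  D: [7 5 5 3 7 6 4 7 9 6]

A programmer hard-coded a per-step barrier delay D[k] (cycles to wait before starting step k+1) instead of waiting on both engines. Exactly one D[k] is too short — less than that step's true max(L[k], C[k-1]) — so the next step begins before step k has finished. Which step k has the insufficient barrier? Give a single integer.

hazard at step 5

step 0: need L[0]=7 = 7; D[0]=7 ok
step 1: need max(L[1]=5,C[0]=5) = 5; D[1]=5 ok
step 2: need max(L[2]=5,C[1]=3) = 5; D[2]=5 ok
step 3: need max(L[3]=3,C[2]=3) = 3; D[3]=3 ok
step 4: need max(L[4]=7,C[3]=5) = 7; D[4]=7 ok
step 5: need max(L[5]=2,C[4]=7) = 7; D[5]=6 SHORT
step 6: need max(L[6]=4,C[5]=4) = 4; D[6]=4 ok
step 7: need max(L[7]=6,C[6]=7) = 7; D[7]=7 ok
step 8: need max(L[8]=6,C[7]=9) = 9; D[8]=9 ok
step 9: need C[8]=6 = 6; D[9]=6 ok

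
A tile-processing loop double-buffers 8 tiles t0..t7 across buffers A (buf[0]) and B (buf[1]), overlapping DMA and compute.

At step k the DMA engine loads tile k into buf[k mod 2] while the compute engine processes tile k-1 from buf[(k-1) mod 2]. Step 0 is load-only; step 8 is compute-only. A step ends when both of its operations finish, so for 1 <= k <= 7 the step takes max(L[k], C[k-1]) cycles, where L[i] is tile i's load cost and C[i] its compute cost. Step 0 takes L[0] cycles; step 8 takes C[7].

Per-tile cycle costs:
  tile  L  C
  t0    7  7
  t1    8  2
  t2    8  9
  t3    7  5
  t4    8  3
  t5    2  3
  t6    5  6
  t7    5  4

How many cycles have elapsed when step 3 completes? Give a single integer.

step 0: L[0]=7 → dur=7, Σ=7 | A=load:t0 B=idle [load-only]
step 1: L[1]=8 C[0]=7 → dur=8, Σ=15 | A=compute:t0 B=load:t1 [load-bound]
step 2: L[2]=8 C[1]=2 → dur=8, Σ=23 | A=load:t2 B=compute:t1 [load-bound]
step 3: L[3]=7 C[2]=9 → dur=9, Σ=32 | A=compute:t2 B=load:t3 [compute-bound]
step 4: L[4]=8 C[3]=5 → dur=8, Σ=40 | A=load:t4 B=compute:t3 [load-bound]
step 5: L[5]=2 C[4]=3 → dur=3, Σ=43 | A=compute:t4 B=load:t5 [compute-bound]
step 6: L[6]=5 C[5]=3 → dur=5, Σ=48 | A=load:t6 B=compute:t5 [load-bound]
step 7: L[7]=5 C[6]=6 → dur=6, Σ=54 | A=compute:t6 B=load:t7 [compute-bound]
step 8: C[7]=4 → dur=4, Σ=58 | A=idle B=compute:t7 [compute-only]

end_cycle[3] = 32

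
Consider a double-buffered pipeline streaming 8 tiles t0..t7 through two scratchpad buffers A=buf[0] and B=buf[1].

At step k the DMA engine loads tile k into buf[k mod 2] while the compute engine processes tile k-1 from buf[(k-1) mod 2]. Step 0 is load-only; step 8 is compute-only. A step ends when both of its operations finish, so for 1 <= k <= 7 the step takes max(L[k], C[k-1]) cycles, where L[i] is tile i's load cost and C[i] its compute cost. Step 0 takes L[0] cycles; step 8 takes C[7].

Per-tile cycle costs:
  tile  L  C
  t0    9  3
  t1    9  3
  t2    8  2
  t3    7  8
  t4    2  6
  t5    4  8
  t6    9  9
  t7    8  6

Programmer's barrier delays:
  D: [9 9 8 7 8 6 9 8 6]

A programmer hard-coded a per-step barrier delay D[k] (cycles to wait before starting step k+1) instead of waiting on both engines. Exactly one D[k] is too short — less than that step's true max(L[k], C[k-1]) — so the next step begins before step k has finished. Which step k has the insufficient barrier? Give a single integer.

step 0: need L[0]=9 = 9; D[0]=9 ok
step 1: need max(L[1]=9,C[0]=3) = 9; D[1]=9 ok
step 2: need max(L[2]=8,C[1]=3) = 8; D[2]=8 ok
step 3: need max(L[3]=7,C[2]=2) = 7; D[3]=7 ok
step 4: need max(L[4]=2,C[3]=8) = 8; D[4]=8 ok
step 5: need max(L[5]=4,C[4]=6) = 6; D[5]=6 ok
step 6: need max(L[6]=9,C[5]=8) = 9; D[6]=9 ok
step 7: need max(L[7]=8,C[6]=9) = 9; D[7]=8 SHORT
step 8: need C[7]=6 = 6; D[8]=6 ok

hazard at step 7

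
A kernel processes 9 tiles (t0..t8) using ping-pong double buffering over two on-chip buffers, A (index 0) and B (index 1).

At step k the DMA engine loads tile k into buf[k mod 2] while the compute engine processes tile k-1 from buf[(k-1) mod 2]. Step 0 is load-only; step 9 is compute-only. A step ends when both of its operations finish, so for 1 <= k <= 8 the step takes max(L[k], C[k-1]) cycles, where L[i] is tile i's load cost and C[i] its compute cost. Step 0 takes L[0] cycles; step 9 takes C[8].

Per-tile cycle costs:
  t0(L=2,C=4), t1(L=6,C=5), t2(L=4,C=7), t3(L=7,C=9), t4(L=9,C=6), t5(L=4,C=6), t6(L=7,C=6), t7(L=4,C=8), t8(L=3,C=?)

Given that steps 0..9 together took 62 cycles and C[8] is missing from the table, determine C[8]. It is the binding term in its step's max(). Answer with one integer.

C[8] = 6

step 0 = dur = L[0]=2 = 2
step 1 = dur = max(L[1]=6, C[0]=4) = 6
step 2 = dur = max(L[2]=4, C[1]=5) = 5
step 3 = dur = max(L[3]=7, C[2]=7) = 7
step 4 = dur = max(L[4]=9, C[3]=9) = 9
step 5 = dur = max(L[5]=4, C[4]=6) = 6
step 6 = dur = max(L[6]=7, C[5]=6) = 7
step 7 = dur = max(L[7]=4, C[6]=6) = 6
step 8 = dur = max(L[8]=3, C[7]=8) = 8
step 9 = dur = C[8]=? = C[8]  (unknown; binding)
sum of known step durations = 56
dur[9] = total - known = 62 - 56 = 6
C[8] is the binding max in step 9, so C[8] = dur[9] = 6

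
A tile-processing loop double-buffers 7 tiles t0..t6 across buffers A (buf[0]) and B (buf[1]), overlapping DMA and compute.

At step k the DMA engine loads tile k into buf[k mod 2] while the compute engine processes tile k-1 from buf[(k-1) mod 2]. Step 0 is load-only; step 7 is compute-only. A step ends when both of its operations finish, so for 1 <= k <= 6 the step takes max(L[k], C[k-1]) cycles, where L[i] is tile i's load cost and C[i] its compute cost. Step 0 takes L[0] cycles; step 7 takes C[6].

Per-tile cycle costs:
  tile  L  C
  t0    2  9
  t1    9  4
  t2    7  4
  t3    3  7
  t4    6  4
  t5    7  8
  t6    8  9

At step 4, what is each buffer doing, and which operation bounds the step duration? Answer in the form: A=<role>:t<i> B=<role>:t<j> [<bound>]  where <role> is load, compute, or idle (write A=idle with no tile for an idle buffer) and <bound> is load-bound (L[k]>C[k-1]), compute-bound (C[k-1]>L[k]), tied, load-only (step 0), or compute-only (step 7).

step 4: A=load:t4 B=compute:t3 [compute-bound]

step 0: L[0]=2 → dur=2, Σ=2 | A=load:t0 B=idle [load-only]
step 1: L[1]=9 C[0]=9 → dur=9, Σ=11 | A=compute:t0 B=load:t1 [tied]
step 2: L[2]=7 C[1]=4 → dur=7, Σ=18 | A=load:t2 B=compute:t1 [load-bound]
step 3: L[3]=3 C[2]=4 → dur=4, Σ=22 | A=compute:t2 B=load:t3 [compute-bound]
step 4: L[4]=6 C[3]=7 → dur=7, Σ=29 | A=load:t4 B=compute:t3 [compute-bound]
step 5: L[5]=7 C[4]=4 → dur=7, Σ=36 | A=compute:t4 B=load:t5 [load-bound]
step 6: L[6]=8 C[5]=8 → dur=8, Σ=44 | A=load:t6 B=compute:t5 [tied]
step 7: C[6]=9 → dur=9, Σ=53 | A=compute:t6 B=idle [compute-only]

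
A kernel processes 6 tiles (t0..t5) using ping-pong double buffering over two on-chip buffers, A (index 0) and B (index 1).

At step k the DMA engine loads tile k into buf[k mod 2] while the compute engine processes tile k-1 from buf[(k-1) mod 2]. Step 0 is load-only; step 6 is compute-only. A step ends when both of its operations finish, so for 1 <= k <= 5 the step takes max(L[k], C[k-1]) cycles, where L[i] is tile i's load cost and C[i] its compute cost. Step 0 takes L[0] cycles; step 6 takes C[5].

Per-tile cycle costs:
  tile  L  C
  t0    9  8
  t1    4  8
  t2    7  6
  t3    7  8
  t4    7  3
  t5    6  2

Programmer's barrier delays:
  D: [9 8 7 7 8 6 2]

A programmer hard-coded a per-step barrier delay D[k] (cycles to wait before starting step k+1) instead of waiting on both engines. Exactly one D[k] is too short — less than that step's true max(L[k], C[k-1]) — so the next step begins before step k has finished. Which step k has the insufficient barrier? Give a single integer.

step 0: need L[0]=9 = 9; D[0]=9 ok
step 1: need max(L[1]=4,C[0]=8) = 8; D[1]=8 ok
step 2: need max(L[2]=7,C[1]=8) = 8; D[2]=7 SHORT
step 3: need max(L[3]=7,C[2]=6) = 7; D[3]=7 ok
step 4: need max(L[4]=7,C[3]=8) = 8; D[4]=8 ok
step 5: need max(L[5]=6,C[4]=3) = 6; D[5]=6 ok
step 6: need C[5]=2 = 2; D[6]=2 ok

hazard at step 2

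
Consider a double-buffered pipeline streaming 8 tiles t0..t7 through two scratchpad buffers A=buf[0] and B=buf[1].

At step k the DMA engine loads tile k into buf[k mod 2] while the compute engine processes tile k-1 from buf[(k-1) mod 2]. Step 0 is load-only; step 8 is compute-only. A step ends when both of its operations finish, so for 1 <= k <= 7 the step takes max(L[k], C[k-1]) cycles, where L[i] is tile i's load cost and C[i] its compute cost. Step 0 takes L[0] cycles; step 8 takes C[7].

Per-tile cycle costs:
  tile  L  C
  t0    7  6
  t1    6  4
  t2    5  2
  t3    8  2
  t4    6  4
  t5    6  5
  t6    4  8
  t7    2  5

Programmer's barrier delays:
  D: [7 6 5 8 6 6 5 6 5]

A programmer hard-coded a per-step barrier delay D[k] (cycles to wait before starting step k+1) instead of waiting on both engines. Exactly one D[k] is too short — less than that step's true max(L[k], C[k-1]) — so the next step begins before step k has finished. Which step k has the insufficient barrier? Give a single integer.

k=0 barrier L[0]=7→7c, D[0]=7 ok
k=1 barrier max(L[1]=6,C[0]=6)→6c, D[1]=6 ok
k=2 barrier max(L[2]=5,C[1]=4)→5c, D[2]=5 ok
k=3 barrier max(L[3]=8,C[2]=2)→8c, D[3]=8 ok
k=4 barrier max(L[4]=6,C[3]=2)→6c, D[4]=6 ok
k=5 barrier max(L[5]=6,C[4]=4)→6c, D[5]=6 ok
k=6 barrier max(L[6]=4,C[5]=5)→5c, D[6]=5 ok
k=7 barrier max(L[7]=2,C[6]=8)→8c, D[7]=6 SHORT
k=8 barrier C[7]=5→5c, D[8]=5 ok

hazard at step 7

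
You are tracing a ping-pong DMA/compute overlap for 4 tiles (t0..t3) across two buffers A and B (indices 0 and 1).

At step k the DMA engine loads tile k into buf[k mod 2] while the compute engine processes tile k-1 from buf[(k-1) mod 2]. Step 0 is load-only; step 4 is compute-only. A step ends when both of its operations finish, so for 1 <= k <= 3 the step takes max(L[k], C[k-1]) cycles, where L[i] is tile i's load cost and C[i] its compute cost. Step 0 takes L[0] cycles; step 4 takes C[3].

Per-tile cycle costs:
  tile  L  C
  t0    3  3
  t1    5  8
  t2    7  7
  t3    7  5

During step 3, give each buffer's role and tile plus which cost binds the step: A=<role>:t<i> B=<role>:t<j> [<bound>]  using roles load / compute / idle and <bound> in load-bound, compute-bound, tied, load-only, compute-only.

step 0: L[0]=3 → dur=3, Σ=3 | A=load:t0 B=idle [load-only]
step 1: L[1]=5 C[0]=3 → dur=5, Σ=8 | A=compute:t0 B=load:t1 [load-bound]
step 2: L[2]=7 C[1]=8 → dur=8, Σ=16 | A=load:t2 B=compute:t1 [compute-bound]
step 3: L[3]=7 C[2]=7 → dur=7, Σ=23 | A=compute:t2 B=load:t3 [tied]
step 4: C[3]=5 → dur=5, Σ=28 | A=idle B=compute:t3 [compute-only]

step 3: A=compute:t2 B=load:t3 [tied]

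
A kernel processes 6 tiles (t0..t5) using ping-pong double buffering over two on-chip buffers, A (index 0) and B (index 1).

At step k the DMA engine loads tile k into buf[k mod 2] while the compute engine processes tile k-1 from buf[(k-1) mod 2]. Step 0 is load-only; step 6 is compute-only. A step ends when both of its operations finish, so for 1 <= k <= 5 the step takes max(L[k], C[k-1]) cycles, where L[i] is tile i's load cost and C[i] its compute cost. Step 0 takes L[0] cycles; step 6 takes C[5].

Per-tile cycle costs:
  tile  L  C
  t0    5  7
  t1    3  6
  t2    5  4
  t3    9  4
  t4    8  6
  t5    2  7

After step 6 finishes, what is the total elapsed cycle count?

end_cycle[6] = 48

k=0 load=t0/5c comp=- wait=5 total=5
k=1 load=t1/3c comp=t0/7c wait=7 total=12
k=2 load=t2/5c comp=t1/6c wait=6 total=18
k=3 load=t3/9c comp=t2/4c wait=9 total=27
k=4 load=t4/8c comp=t3/4c wait=8 total=35
k=5 load=t5/2c comp=t4/6c wait=6 total=41
k=6 load=- comp=t5/7c wait=7 total=48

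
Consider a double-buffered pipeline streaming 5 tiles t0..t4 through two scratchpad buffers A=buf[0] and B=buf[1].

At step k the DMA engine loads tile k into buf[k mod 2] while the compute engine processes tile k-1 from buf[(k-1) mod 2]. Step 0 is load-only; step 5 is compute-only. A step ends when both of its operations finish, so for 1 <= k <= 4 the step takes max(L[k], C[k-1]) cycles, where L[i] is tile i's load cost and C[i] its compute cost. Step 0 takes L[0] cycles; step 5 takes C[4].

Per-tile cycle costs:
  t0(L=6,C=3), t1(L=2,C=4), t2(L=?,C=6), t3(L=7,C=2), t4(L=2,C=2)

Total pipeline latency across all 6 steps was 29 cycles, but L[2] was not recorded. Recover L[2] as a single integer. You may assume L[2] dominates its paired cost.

step 0 → dur = L[0]=6 = 6
step 1 → dur = max(L[1]=2, C[0]=3) = 3
step 2 → dur = max(L[2]=?, C[1]=4) = L[2]  (unknown; binding)
step 3 → dur = max(L[3]=7, C[2]=6) = 7
step 4 → dur = max(L[4]=2, C[3]=2) = 2
step 5 → dur = C[4]=2 = 2
sum of known step durations = 20
dur[2] = total - known = 29 - 20 = 9
L[2] is the binding max in step 2, so L[2] = dur[2] = 9

L[2] = 9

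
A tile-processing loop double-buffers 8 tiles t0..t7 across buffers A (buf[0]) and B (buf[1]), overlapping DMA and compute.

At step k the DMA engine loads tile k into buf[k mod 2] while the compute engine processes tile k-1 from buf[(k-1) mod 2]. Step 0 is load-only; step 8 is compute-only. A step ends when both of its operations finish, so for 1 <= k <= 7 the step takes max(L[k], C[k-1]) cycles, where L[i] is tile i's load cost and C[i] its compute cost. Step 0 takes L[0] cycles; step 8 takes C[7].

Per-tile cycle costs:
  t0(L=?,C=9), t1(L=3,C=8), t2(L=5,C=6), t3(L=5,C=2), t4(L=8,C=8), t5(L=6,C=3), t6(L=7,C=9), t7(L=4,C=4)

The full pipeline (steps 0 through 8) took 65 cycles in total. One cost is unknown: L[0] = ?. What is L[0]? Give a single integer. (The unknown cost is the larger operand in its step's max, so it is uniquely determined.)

L[0] = 6

step 0 = dur = L[0]=? = L[0]  (unknown; binding)
step 1 = dur = max(L[1]=3, C[0]=9) = 9
step 2 = dur = max(L[2]=5, C[1]=8) = 8
step 3 = dur = max(L[3]=5, C[2]=6) = 6
step 4 = dur = max(L[4]=8, C[3]=2) = 8
step 5 = dur = max(L[5]=6, C[4]=8) = 8
step 6 = dur = max(L[6]=7, C[5]=3) = 7
step 7 = dur = max(L[7]=4, C[6]=9) = 9
step 8 = dur = C[7]=4 = 4
sum of known step durations = 59
dur[0] = total - known = 65 - 59 = 6
L[0] is the binding max in step 0, so L[0] = dur[0] = 6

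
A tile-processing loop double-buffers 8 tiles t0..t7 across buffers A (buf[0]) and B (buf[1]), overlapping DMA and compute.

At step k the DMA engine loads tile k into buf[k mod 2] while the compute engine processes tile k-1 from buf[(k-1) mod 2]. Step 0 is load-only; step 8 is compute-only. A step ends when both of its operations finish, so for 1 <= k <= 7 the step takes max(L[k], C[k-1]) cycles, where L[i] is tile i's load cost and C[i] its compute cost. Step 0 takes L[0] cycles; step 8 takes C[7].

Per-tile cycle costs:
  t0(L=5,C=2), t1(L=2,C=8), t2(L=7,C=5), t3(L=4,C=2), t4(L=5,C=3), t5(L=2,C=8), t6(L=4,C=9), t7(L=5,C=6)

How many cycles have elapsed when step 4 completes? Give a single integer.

step 0: L[0]=5 → dur=5, Σ=5 | A=load:t0 B=idle [load-only]
step 1: L[1]=2 C[0]=2 → dur=2, Σ=7 | A=compute:t0 B=load:t1 [tied]
step 2: L[2]=7 C[1]=8 → dur=8, Σ=15 | A=load:t2 B=compute:t1 [compute-bound]
step 3: L[3]=4 C[2]=5 → dur=5, Σ=20 | A=compute:t2 B=load:t3 [compute-bound]
step 4: L[4]=5 C[3]=2 → dur=5, Σ=25 | A=load:t4 B=compute:t3 [load-bound]
step 5: L[5]=2 C[4]=3 → dur=3, Σ=28 | A=compute:t4 B=load:t5 [compute-bound]
step 6: L[6]=4 C[5]=8 → dur=8, Σ=36 | A=load:t6 B=compute:t5 [compute-bound]
step 7: L[7]=5 C[6]=9 → dur=9, Σ=45 | A=compute:t6 B=load:t7 [compute-bound]
step 8: C[7]=6 → dur=6, Σ=51 | A=idle B=compute:t7 [compute-only]

end_cycle[4] = 25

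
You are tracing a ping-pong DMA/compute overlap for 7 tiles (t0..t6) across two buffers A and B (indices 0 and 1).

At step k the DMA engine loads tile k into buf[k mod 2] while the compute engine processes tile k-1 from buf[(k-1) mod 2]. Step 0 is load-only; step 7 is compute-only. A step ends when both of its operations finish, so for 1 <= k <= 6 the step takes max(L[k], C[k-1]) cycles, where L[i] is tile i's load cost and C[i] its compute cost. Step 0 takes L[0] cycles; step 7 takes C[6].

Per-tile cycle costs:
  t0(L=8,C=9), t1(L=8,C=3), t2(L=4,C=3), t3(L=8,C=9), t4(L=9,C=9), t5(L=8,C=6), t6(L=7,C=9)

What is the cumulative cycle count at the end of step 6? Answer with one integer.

[0] DMA t0→A (8c) ∥ CU idle ⇒ 8c, clock 8
[1] DMA t1→B (8c) ∥ CU A:t0 (9c) ⇒ 9c, clock 17
[2] DMA t2→A (4c) ∥ CU B:t1 (3c) ⇒ 4c, clock 21
[3] DMA t3→B (8c) ∥ CU A:t2 (3c) ⇒ 8c, clock 29
[4] DMA t4→A (9c) ∥ CU B:t3 (9c) ⇒ 9c, clock 38
[5] DMA t5→B (8c) ∥ CU A:t4 (9c) ⇒ 9c, clock 47
[6] DMA t6→A (7c) ∥ CU B:t5 (6c) ⇒ 7c, clock 54
[7] DMA idle ∥ CU A:t6 (9c) ⇒ 9c, clock 63

end_cycle[6] = 54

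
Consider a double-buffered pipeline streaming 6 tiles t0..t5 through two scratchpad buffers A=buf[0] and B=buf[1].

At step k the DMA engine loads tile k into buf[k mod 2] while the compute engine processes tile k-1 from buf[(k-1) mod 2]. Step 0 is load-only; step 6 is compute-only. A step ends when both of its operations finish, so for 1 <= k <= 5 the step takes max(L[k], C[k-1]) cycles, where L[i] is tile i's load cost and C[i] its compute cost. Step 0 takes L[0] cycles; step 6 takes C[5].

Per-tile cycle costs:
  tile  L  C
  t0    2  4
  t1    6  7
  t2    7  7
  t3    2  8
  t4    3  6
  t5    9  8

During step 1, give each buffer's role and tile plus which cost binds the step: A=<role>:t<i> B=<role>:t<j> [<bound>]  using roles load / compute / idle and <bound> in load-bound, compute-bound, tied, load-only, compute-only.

  0. 2=2c; end=2; A:t0 B:-
  1. max(6,4)=6c; end=8; A:t0 B:t1
  2. max(7,7)=7c; end=15; A:t2 B:t1
  3. max(2,7)=7c; end=22; A:t2 B:t3
  4. max(3,8)=8c; end=30; A:t4 B:t3
  5. max(9,6)=9c; end=39; A:t4 B:t5
  6. 8=8c; end=47; A:t4 B:t5

step 1: A=compute:t0 B=load:t1 [load-bound]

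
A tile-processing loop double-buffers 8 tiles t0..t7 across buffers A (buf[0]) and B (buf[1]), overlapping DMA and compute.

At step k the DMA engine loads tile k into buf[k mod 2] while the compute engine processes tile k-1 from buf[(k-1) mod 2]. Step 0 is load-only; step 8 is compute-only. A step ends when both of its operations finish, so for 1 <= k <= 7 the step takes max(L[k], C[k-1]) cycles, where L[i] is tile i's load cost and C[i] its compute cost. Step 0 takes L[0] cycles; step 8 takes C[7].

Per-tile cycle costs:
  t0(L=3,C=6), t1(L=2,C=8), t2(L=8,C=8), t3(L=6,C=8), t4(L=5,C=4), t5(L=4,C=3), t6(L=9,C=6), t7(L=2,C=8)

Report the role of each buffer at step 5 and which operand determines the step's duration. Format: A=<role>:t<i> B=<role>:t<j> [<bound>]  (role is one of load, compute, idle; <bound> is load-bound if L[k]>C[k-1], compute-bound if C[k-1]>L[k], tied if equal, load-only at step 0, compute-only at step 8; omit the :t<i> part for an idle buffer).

step 0: L[0]=3 → dur=3, Σ=3 | A=load:t0 B=idle [load-only]
step 1: L[1]=2 C[0]=6 → dur=6, Σ=9 | A=compute:t0 B=load:t1 [compute-bound]
step 2: L[2]=8 C[1]=8 → dur=8, Σ=17 | A=load:t2 B=compute:t1 [tied]
step 3: L[3]=6 C[2]=8 → dur=8, Σ=25 | A=compute:t2 B=load:t3 [compute-bound]
step 4: L[4]=5 C[3]=8 → dur=8, Σ=33 | A=load:t4 B=compute:t3 [compute-bound]
step 5: L[5]=4 C[4]=4 → dur=4, Σ=37 | A=compute:t4 B=load:t5 [tied]
step 6: L[6]=9 C[5]=3 → dur=9, Σ=46 | A=load:t6 B=compute:t5 [load-bound]
step 7: L[7]=2 C[6]=6 → dur=6, Σ=52 | A=compute:t6 B=load:t7 [compute-bound]
step 8: C[7]=8 → dur=8, Σ=60 | A=idle B=compute:t7 [compute-only]

step 5: A=compute:t4 B=load:t5 [tied]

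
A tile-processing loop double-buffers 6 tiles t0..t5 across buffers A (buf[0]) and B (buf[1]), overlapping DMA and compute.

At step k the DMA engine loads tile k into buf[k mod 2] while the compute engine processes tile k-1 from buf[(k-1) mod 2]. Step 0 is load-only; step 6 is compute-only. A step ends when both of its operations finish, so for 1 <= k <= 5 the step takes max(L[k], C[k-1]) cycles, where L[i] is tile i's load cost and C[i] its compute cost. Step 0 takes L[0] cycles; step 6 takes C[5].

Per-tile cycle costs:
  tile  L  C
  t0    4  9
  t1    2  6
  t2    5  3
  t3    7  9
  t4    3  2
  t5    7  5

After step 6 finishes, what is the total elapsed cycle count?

end_cycle[6] = 47

step 0: L[0]=4 → dur=4, Σ=4 | A=load:t0 B=idle [load-only]
step 1: L[1]=2 C[0]=9 → dur=9, Σ=13 | A=compute:t0 B=load:t1 [compute-bound]
step 2: L[2]=5 C[1]=6 → dur=6, Σ=19 | A=load:t2 B=compute:t1 [compute-bound]
step 3: L[3]=7 C[2]=3 → dur=7, Σ=26 | A=compute:t2 B=load:t3 [load-bound]
step 4: L[4]=3 C[3]=9 → dur=9, Σ=35 | A=load:t4 B=compute:t3 [compute-bound]
step 5: L[5]=7 C[4]=2 → dur=7, Σ=42 | A=compute:t4 B=load:t5 [load-bound]
step 6: C[5]=5 → dur=5, Σ=47 | A=idle B=compute:t5 [compute-only]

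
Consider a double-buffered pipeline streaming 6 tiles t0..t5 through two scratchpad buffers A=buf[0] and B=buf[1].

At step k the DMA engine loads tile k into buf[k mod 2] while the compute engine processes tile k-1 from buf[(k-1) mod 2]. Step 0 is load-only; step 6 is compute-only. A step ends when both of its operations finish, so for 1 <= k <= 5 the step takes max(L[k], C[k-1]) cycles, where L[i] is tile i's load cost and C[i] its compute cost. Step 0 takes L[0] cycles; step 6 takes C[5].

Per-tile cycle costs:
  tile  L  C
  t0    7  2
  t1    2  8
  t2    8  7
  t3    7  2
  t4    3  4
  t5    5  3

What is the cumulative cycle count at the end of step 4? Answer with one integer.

step 0: L[0]=7 → dur=7, Σ=7 | A=load:t0 B=idle [load-only]
step 1: L[1]=2 C[0]=2 → dur=2, Σ=9 | A=compute:t0 B=load:t1 [tied]
step 2: L[2]=8 C[1]=8 → dur=8, Σ=17 | A=load:t2 B=compute:t1 [tied]
step 3: L[3]=7 C[2]=7 → dur=7, Σ=24 | A=compute:t2 B=load:t3 [tied]
step 4: L[4]=3 C[3]=2 → dur=3, Σ=27 | A=load:t4 B=compute:t3 [load-bound]
step 5: L[5]=5 C[4]=4 → dur=5, Σ=32 | A=compute:t4 B=load:t5 [load-bound]
step 6: C[5]=3 → dur=3, Σ=35 | A=idle B=compute:t5 [compute-only]

end_cycle[4] = 27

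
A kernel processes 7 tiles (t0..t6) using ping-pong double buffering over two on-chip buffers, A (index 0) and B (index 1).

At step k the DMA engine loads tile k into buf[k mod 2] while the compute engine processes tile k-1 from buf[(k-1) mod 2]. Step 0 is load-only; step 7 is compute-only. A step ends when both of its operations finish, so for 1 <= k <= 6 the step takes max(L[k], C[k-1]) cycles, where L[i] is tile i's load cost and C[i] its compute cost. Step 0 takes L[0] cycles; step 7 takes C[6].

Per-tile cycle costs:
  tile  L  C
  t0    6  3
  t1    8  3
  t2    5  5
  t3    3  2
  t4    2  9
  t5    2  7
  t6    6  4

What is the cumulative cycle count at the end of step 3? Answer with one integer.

step 0: L[0]=6 → dur=6, Σ=6 | A=load:t0 B=idle [load-only]
step 1: L[1]=8 C[0]=3 → dur=8, Σ=14 | A=compute:t0 B=load:t1 [load-bound]
step 2: L[2]=5 C[1]=3 → dur=5, Σ=19 | A=load:t2 B=compute:t1 [load-bound]
step 3: L[3]=3 C[2]=5 → dur=5, Σ=24 | A=compute:t2 B=load:t3 [compute-bound]
step 4: L[4]=2 C[3]=2 → dur=2, Σ=26 | A=load:t4 B=compute:t3 [tied]
step 5: L[5]=2 C[4]=9 → dur=9, Σ=35 | A=compute:t4 B=load:t5 [compute-bound]
step 6: L[6]=6 C[5]=7 → dur=7, Σ=42 | A=load:t6 B=compute:t5 [compute-bound]
step 7: C[6]=4 → dur=4, Σ=46 | A=compute:t6 B=idle [compute-only]

end_cycle[3] = 24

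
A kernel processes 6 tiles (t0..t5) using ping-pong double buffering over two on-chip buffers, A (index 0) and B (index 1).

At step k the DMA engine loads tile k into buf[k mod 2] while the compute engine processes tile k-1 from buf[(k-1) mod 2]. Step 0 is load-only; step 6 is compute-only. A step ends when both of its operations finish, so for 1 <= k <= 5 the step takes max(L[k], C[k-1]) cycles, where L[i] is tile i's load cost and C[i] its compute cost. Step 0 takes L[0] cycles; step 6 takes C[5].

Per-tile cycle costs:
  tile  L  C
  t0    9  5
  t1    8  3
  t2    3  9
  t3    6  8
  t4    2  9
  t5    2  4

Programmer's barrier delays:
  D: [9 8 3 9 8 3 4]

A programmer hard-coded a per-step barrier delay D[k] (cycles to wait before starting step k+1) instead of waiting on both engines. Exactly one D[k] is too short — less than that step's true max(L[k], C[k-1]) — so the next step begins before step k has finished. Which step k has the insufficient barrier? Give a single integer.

step 0: need L[0]=9 = 9; D[0]=9 ok
step 1: need max(L[1]=8,C[0]=5) = 8; D[1]=8 ok
step 2: need max(L[2]=3,C[1]=3) = 3; D[2]=3 ok
step 3: need max(L[3]=6,C[2]=9) = 9; D[3]=9 ok
step 4: need max(L[4]=2,C[3]=8) = 8; D[4]=8 ok
step 5: need max(L[5]=2,C[4]=9) = 9; D[5]=3 SHORT
step 6: need C[5]=4 = 4; D[6]=4 ok

hazard at step 5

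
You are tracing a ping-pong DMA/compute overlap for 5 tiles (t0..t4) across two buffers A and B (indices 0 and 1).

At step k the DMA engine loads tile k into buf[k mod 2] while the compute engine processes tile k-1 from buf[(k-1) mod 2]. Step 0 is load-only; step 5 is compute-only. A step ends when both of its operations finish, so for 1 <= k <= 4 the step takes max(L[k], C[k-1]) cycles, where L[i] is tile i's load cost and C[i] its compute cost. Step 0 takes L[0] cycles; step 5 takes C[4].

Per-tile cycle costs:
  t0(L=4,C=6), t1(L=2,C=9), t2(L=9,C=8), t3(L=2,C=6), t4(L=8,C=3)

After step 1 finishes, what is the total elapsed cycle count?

end_cycle[1] = 10

[0] DMA t0→A (4c) ∥ CU idle ⇒ 4c, clock 4
[1] DMA t1→B (2c) ∥ CU A:t0 (6c) ⇒ 6c, clock 10
[2] DMA t2→A (9c) ∥ CU B:t1 (9c) ⇒ 9c, clock 19
[3] DMA t3→B (2c) ∥ CU A:t2 (8c) ⇒ 8c, clock 27
[4] DMA t4→A (8c) ∥ CU B:t3 (6c) ⇒ 8c, clock 35
[5] DMA idle ∥ CU A:t4 (3c) ⇒ 3c, clock 38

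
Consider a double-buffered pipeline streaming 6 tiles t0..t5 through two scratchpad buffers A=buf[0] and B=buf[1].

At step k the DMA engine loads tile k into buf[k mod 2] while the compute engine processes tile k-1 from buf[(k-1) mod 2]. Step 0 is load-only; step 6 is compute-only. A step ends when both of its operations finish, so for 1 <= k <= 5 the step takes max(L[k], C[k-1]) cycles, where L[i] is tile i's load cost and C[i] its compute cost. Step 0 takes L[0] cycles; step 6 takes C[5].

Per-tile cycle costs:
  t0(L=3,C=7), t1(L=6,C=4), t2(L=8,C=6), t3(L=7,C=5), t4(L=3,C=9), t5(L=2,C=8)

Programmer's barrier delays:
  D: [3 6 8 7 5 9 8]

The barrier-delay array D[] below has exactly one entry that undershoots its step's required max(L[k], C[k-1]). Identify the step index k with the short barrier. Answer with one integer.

step 0: need L[0]=3 = 3; D[0]=3 ok
step 1: need max(L[1]=6,C[0]=7) = 7; D[1]=6 SHORT
step 2: need max(L[2]=8,C[1]=4) = 8; D[2]=8 ok
step 3: need max(L[3]=7,C[2]=6) = 7; D[3]=7 ok
step 4: need max(L[4]=3,C[3]=5) = 5; D[4]=5 ok
step 5: need max(L[5]=2,C[4]=9) = 9; D[5]=9 ok
step 6: need C[5]=8 = 8; D[6]=8 ok

hazard at step 1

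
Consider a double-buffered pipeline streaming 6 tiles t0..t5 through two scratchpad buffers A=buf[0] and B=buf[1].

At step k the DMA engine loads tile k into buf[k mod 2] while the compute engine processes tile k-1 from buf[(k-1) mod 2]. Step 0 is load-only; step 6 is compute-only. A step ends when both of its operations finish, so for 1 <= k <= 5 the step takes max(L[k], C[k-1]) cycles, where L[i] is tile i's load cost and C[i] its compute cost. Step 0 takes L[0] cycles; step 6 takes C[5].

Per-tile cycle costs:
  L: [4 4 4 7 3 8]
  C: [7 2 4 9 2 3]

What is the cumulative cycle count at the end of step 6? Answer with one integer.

k=0 load=t0/4c comp=- wait=4 total=4
k=1 load=t1/4c comp=t0/7c wait=7 total=11
k=2 load=t2/4c comp=t1/2c wait=4 total=15
k=3 load=t3/7c comp=t2/4c wait=7 total=22
k=4 load=t4/3c comp=t3/9c wait=9 total=31
k=5 load=t5/8c comp=t4/2c wait=8 total=39
k=6 load=- comp=t5/3c wait=3 total=42

end_cycle[6] = 42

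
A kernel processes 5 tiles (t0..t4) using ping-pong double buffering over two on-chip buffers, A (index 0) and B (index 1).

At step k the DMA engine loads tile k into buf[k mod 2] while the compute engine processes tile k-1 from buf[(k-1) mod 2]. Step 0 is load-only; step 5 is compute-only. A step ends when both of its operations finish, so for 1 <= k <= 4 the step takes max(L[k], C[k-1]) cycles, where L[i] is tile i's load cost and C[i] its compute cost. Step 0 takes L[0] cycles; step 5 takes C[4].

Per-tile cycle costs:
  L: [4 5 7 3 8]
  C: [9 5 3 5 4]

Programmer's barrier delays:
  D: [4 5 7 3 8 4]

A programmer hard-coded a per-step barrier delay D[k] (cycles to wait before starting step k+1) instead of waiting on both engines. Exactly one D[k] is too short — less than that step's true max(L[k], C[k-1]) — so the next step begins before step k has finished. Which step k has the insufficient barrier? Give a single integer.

step 0: need L[0]=4 = 4; D[0]=4 ok
step 1: need max(L[1]=5,C[0]=9) = 9; D[1]=5 SHORT
step 2: need max(L[2]=7,C[1]=5) = 7; D[2]=7 ok
step 3: need max(L[3]=3,C[2]=3) = 3; D[3]=3 ok
step 4: need max(L[4]=8,C[3]=5) = 8; D[4]=8 ok
step 5: need C[4]=4 = 4; D[5]=4 ok

hazard at step 1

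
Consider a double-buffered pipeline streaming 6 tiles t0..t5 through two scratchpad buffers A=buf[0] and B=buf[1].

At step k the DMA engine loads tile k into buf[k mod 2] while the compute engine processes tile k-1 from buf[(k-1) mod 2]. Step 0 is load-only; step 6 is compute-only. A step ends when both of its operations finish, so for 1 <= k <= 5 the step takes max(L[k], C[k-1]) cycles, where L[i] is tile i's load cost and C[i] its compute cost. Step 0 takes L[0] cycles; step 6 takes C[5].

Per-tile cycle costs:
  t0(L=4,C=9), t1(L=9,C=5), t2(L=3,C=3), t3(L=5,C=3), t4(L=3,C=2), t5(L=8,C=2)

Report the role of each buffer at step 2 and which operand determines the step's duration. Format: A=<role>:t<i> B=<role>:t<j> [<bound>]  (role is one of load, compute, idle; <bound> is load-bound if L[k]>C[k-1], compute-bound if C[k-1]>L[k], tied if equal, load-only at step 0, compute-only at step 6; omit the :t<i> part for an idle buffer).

step 2: A=load:t2 B=compute:t1 [compute-bound]

[0] DMA t0→A (4c) ∥ CU idle ⇒ 4c, clock 4
[1] DMA t1→B (9c) ∥ CU A:t0 (9c) ⇒ 9c, clock 13
[2] DMA t2→A (3c) ∥ CU B:t1 (5c) ⇒ 5c, clock 18
[3] DMA t3→B (5c) ∥ CU A:t2 (3c) ⇒ 5c, clock 23
[4] DMA t4→A (3c) ∥ CU B:t3 (3c) ⇒ 3c, clock 26
[5] DMA t5→B (8c) ∥ CU A:t4 (2c) ⇒ 8c, clock 34
[6] DMA idle ∥ CU B:t5 (2c) ⇒ 2c, clock 36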